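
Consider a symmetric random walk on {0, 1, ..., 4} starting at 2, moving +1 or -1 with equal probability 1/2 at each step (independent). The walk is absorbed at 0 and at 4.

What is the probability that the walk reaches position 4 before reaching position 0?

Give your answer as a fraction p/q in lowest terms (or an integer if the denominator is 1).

Answer: 1/2

Derivation:
Symmetric walk (p = 1/2): the harmonic-function argument gives P(hit 4 before 0 | start at 2) = a/N.
P = 2/4 = 1/2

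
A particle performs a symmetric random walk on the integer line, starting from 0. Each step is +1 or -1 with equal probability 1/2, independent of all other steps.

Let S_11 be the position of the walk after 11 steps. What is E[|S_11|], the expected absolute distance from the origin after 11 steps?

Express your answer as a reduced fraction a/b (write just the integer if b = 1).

S_11 takes values m ≡ 1 (mod 2) with |m| ≤ 11; P(S_11=m) = C(11,(11+m)/2)/2^11.
Total paths: 2^11 = 2048
Distribution: P(S=-11)=1/2048, P(S=-9)=11/2048, P(S=-7)=55/2048, P(S=-5)=165/2048, P(S=-3)=330/2048, P(S=-1)=462/2048, P(S=1)=462/2048, P(S=3)=330/2048, P(S=5)=165/2048, P(S=7)=55/2048, P(S=9)=11/2048, P(S=11)=1/2048
E[|S_11|] = Σ_m |m|·P(S_11=m) = 5544/2048 = 693/256

Answer: 693/256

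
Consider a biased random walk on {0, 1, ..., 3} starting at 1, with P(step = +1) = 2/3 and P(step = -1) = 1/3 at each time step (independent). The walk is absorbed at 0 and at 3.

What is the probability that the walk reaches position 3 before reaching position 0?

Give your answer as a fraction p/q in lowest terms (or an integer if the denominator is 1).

Answer: 4/7

Derivation:
Biased walk: p = 2/3, q = 1/3, r = q/p = 1/2
Gambler's ruin: P(hit 3 before 0 | start at 1) = (1 - r^a)/(1 - r^N)
r^1 = 1/2; r^3 = 1/8
P = (1 - 1/2) / (1 - 1/8) = 1/2 / 7/8 = 4/7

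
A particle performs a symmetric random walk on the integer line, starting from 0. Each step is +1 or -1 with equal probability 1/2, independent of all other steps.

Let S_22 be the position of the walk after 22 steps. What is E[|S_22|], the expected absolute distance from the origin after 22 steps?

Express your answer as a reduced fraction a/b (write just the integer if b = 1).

S_22 takes values m ≡ 0 (mod 2) with |m| ≤ 22; P(S_22=m) = C(22,(22+m)/2)/2^22.
Total paths: 2^22 = 4194304
Distribution: P(S=-22)=1/4194304, P(S=-20)=22/4194304, P(S=-18)=231/4194304, P(S=-16)=1540/4194304, P(S=-14)=7315/4194304, P(S=-12)=26334/4194304, P(S=-10)=74613/4194304, P(S=-8)=170544/4194304, P(S=-6)=319770/4194304, P(S=-4)=497420/4194304, P(S=-2)=646646/4194304, P(S=0)=705432/4194304, P(S=2)=646646/4194304, P(S=4)=497420/4194304, P(S=6)=319770/4194304, P(S=8)=170544/4194304, P(S=10)=74613/4194304, P(S=12)=26334/4194304, P(S=14)=7315/4194304, P(S=16)=1540/4194304, P(S=18)=231/4194304, P(S=20)=22/4194304, P(S=22)=1/4194304
E[|S_22|] = Σ_m |m|·P(S_22=m) = 15519504/4194304 = 969969/262144

Answer: 969969/262144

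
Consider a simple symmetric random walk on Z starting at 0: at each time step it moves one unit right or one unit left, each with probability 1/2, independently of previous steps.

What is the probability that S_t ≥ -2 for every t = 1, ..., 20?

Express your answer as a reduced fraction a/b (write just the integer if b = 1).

Let f(t,s) = #length-t paths at position s with S_1..S_t all ≥ -2.
f(t,s) = f(t-1,s-1) + f(t-1,s+1) for s ≥ -2; f(t,s) = 0 for s < -2.
t=0: f(0,0)=1
t=1: f(1,-1)=1 f(1,1)=1
t=2: f(2,-2)=1 f(2,0)=2 f(2,2)=1
t=3: f(3,-1)=3 f(3,1)=3 f(3,3)=1
t=4: f(4,-2)=3 f(4,0)=6 f(4,2)=4 f(4,4)=1
t=5: f(5,-1)=9 f(5,1)=10 f(5,3)=5 f(5,5)=1
t=6: f(6,-2)=9 f(6,0)=19 f(6,2)=15 f(6,4)=6 f(6,6)=1
t=7: f(7,-1)=28 f(7,1)=34 f(7,3)=21 f(7,5)=7 f(7,7)=1
t=8: f(8,-2)=28 f(8,0)=62 f(8,2)=55 f(8,4)=28 f(8,6)=8 f(8,8)=1
t=9: f(9,-1)=90 f(9,1)=117 f(9,3)=83 f(9,5)=36 f(9,7)=9 f(9,9)=1
t=10: f(10,-2)=90 f(10,0)=207 f(10,2)=200 f(10,4)=119 f(10,6)=45 f(10,8)=10 f(10,10)=1
t=11: f(11,-1)=297 f(11,1)=407 f(11,3)=319 f(11,5)=164 f(11,7)=55 f(11,9)=11 f(11,11)=1
t=12: f(12,-2)=297 f(12,0)=704 f(12,2)=726 f(12,4)=483 f(12,6)=219 f(12,8)=66 f(12,10)=12 f(12,12)=1
t=13: f(13,-1)=1001 f(13,1)=1430 f(13,3)=1209 f(13,5)=702 f(13,7)=285 f(13,9)=78 f(13,11)=13 f(13,13)=1
t=14: f(14,-2)=1001 f(14,0)=2431 f(14,2)=2639 f(14,4)=1911 f(14,6)=987 f(14,8)=363 f(14,10)=91 f(14,12)=14 f(14,14)=1
t=15: f(15,-1)=3432 f(15,1)=5070 f(15,3)=4550 f(15,5)=2898 f(15,7)=1350 f(15,9)=454 f(15,11)=105 f(15,13)=15 f(15,15)=1
t=16: f(16,-2)=3432 f(16,0)=8502 f(16,2)=9620 f(16,4)=7448 f(16,6)=4248 f(16,8)=1804 f(16,10)=559 f(16,12)=120 f(16,14)=16 f(16,16)=1
t=17: f(17,-1)=11934 f(17,1)=18122 f(17,3)=17068 f(17,5)=11696 f(17,7)=6052 f(17,9)=2363 f(17,11)=679 f(17,13)=136 f(17,15)=17 f(17,17)=1
t=18: f(18,-2)=11934 f(18,0)=30056 f(18,2)=35190 f(18,4)=28764 f(18,6)=17748 f(18,8)=8415 f(18,10)=3042 f(18,12)=815 f(18,14)=153 f(18,16)=18 f(18,18)=1
t=19: f(19,-1)=41990 f(19,1)=65246 f(19,3)=63954 f(19,5)=46512 f(19,7)=26163 f(19,9)=11457 f(19,11)=3857 f(19,13)=968 f(19,15)=171 f(19,17)=19 f(19,19)=1
t=20: f(20,-2)=41990 f(20,0)=107236 f(20,2)=129200 f(20,4)=110466 f(20,6)=72675 f(20,8)=37620 f(20,10)=15314 f(20,12)=4825 f(20,14)=1139 f(20,16)=190 f(20,18)=20 f(20,20)=1
Σ_s f(20,s) = 520676
P = 520676/1048576 = 130169/262144

Answer: 130169/262144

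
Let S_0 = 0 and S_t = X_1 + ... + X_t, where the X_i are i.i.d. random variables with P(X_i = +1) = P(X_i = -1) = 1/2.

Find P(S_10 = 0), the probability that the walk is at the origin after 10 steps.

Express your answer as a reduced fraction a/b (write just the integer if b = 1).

To return to 0 after 10 steps: need exactly 5 steps of +1 and 5 of -1.
Favorable paths: C(10,5) = 252
Total paths: 2^10 = 1024
P = 252/1024 = 63/256

Answer: 63/256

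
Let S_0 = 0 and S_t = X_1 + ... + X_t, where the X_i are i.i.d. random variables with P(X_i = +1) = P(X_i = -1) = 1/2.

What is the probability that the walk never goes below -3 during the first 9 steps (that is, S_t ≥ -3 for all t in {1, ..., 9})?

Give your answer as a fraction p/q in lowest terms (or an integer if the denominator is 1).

Answer: 105/128

Derivation:
Let f(t,s) = #length-t paths at position s with S_1..S_t all ≥ -3.
f(t,s) = f(t-1,s-1) + f(t-1,s+1) for s ≥ -3; f(t,s) = 0 for s < -3.
t=0: f(0,0)=1
t=1: f(1,-1)=1 f(1,1)=1
t=2: f(2,-2)=1 f(2,0)=2 f(2,2)=1
t=3: f(3,-3)=1 f(3,-1)=3 f(3,1)=3 f(3,3)=1
t=4: f(4,-2)=4 f(4,0)=6 f(4,2)=4 f(4,4)=1
t=5: f(5,-3)=4 f(5,-1)=10 f(5,1)=10 f(5,3)=5 f(5,5)=1
t=6: f(6,-2)=14 f(6,0)=20 f(6,2)=15 f(6,4)=6 f(6,6)=1
t=7: f(7,-3)=14 f(7,-1)=34 f(7,1)=35 f(7,3)=21 f(7,5)=7 f(7,7)=1
t=8: f(8,-2)=48 f(8,0)=69 f(8,2)=56 f(8,4)=28 f(8,6)=8 f(8,8)=1
t=9: f(9,-3)=48 f(9,-1)=117 f(9,1)=125 f(9,3)=84 f(9,5)=36 f(9,7)=9 f(9,9)=1
Σ_s f(9,s) = 420
P = 420/512 = 105/128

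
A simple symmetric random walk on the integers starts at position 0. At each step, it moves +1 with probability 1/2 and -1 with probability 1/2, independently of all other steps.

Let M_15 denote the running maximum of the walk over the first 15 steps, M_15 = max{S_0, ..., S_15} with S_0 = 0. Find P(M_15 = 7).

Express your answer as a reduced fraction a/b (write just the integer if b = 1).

Answer: 1365/32768

Derivation:
Let M_15 = max(S_0,...,S_15). Use the reflection principle: for j ≥ 1, #{paths with M_15 ≥ j} = #{S_15 ≥ j} + #{S_15 ≥ j+1}.
By reflection, #{M_15 ≥ 7} = #{S_15 ≥ 7} + #{S_15 ≥ 8} = 1941 + 576 = 2517.
#{M_15 ≥ 8} = #{S_15 ≥ 8} + #{S_15 ≥ 9} = 576 + 576 = 1152.
#{M_15 = 7} = 2517 - 1152 = 1365.
P(M_15 = 7) = 1365/32768 = 1365/32768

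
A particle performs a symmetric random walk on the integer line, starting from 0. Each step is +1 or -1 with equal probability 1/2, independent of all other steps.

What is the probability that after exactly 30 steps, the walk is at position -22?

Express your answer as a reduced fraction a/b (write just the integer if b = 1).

Answer: 27405/1073741824

Derivation:
To reach position -22 after 30 steps: need 4 steps of +1 and 26 of -1.
Favorable paths: C(30,4) = 27405
Total paths: 2^30 = 1073741824
P = 27405/1073741824 = 27405/1073741824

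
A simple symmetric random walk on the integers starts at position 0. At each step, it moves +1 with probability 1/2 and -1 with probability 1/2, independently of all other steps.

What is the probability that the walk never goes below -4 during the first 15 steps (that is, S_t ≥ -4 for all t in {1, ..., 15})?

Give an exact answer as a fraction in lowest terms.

Answer: 25883/32768

Derivation:
Let f(t,s) = #length-t paths at position s with S_1..S_t all ≥ -4.
f(t,s) = f(t-1,s-1) + f(t-1,s+1) for s ≥ -4; f(t,s) = 0 for s < -4.
t=0: f(0,0)=1
t=1: f(1,-1)=1 f(1,1)=1
t=2: f(2,-2)=1 f(2,0)=2 f(2,2)=1
t=3: f(3,-3)=1 f(3,-1)=3 f(3,1)=3 f(3,3)=1
t=4: f(4,-4)=1 f(4,-2)=4 f(4,0)=6 f(4,2)=4 f(4,4)=1
t=5: f(5,-3)=5 f(5,-1)=10 f(5,1)=10 f(5,3)=5 f(5,5)=1
t=6: f(6,-4)=5 f(6,-2)=15 f(6,0)=20 f(6,2)=15 f(6,4)=6 f(6,6)=1
t=7: f(7,-3)=20 f(7,-1)=35 f(7,1)=35 f(7,3)=21 f(7,5)=7 f(7,7)=1
t=8: f(8,-4)=20 f(8,-2)=55 f(8,0)=70 f(8,2)=56 f(8,4)=28 f(8,6)=8 f(8,8)=1
t=9: f(9,-3)=75 f(9,-1)=125 f(9,1)=126 f(9,3)=84 f(9,5)=36 f(9,7)=9 f(9,9)=1
t=10: f(10,-4)=75 f(10,-2)=200 f(10,0)=251 f(10,2)=210 f(10,4)=120 f(10,6)=45 f(10,8)=10 f(10,10)=1
t=11: f(11,-3)=275 f(11,-1)=451 f(11,1)=461 f(11,3)=330 f(11,5)=165 f(11,7)=55 f(11,9)=11 f(11,11)=1
t=12: f(12,-4)=275 f(12,-2)=726 f(12,0)=912 f(12,2)=791 f(12,4)=495 f(12,6)=220 f(12,8)=66 f(12,10)=12 f(12,12)=1
t=13: f(13,-3)=1001 f(13,-1)=1638 f(13,1)=1703 f(13,3)=1286 f(13,5)=715 f(13,7)=286 f(13,9)=78 f(13,11)=13 f(13,13)=1
t=14: f(14,-4)=1001 f(14,-2)=2639 f(14,0)=3341 f(14,2)=2989 f(14,4)=2001 f(14,6)=1001 f(14,8)=364 f(14,10)=91 f(14,12)=14 f(14,14)=1
t=15: f(15,-3)=3640 f(15,-1)=5980 f(15,1)=6330 f(15,3)=4990 f(15,5)=3002 f(15,7)=1365 f(15,9)=455 f(15,11)=105 f(15,13)=15 f(15,15)=1
Σ_s f(15,s) = 25883
P = 25883/32768 = 25883/32768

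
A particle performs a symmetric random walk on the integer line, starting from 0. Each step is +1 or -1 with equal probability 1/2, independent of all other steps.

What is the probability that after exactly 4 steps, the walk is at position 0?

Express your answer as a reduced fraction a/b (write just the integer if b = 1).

To return to 0 after 4 steps: need exactly 2 steps of +1 and 2 of -1.
Favorable paths: C(4,2) = 6
Total paths: 2^4 = 16
P = 6/16 = 3/8

Answer: 3/8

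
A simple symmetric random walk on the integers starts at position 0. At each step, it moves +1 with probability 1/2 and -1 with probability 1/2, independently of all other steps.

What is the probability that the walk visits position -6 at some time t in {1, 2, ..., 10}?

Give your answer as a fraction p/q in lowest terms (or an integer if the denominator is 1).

Answer: 67/1024

Derivation:
Count via complement. Let g(t,s) = #length-t paths at position s with S_1..S_t all ≠ -6.
g(t,s) = g(t-1,s-1) + g(t-1,s+1) for s ≠ -6; g(t,-6) = 0.
t=0: g(0,0)=1
t=1: g(1,-1)=1 g(1,1)=1
t=2: g(2,-2)=1 g(2,0)=2 g(2,2)=1
t=3: g(3,-3)=1 g(3,-1)=3 g(3,1)=3 g(3,3)=1
t=4: g(4,-4)=1 g(4,-2)=4 g(4,0)=6 g(4,2)=4 g(4,4)=1
t=5: g(5,-5)=1 g(5,-3)=5 g(5,-1)=10 g(5,1)=10 g(5,3)=5 g(5,5)=1
t=6: g(6,-4)=6 g(6,-2)=15 g(6,0)=20 g(6,2)=15 g(6,4)=6 g(6,6)=1
t=7: g(7,-5)=6 g(7,-3)=21 g(7,-1)=35 g(7,1)=35 g(7,3)=21 g(7,5)=7 g(7,7)=1
t=8: g(8,-4)=27 g(8,-2)=56 g(8,0)=70 g(8,2)=56 g(8,4)=28 g(8,6)=8 g(8,8)=1
t=9: g(9,-5)=27 g(9,-3)=83 g(9,-1)=126 g(9,1)=126 g(9,3)=84 g(9,5)=36 g(9,7)=9 g(9,9)=1
t=10: g(10,-4)=110 g(10,-2)=209 g(10,0)=252 g(10,2)=210 g(10,4)=120 g(10,6)=45 g(10,8)=10 g(10,10)=1
Paths never hitting -6: Σ_s g(10,s) = 957
Paths hitting -6: 2^10 - 957 = 67
P = 67/1024 = 67/1024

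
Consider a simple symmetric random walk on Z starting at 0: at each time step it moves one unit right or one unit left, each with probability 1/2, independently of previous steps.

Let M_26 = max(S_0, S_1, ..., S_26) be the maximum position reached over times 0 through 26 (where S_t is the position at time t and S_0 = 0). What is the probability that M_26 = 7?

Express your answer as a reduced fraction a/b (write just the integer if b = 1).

Let M_26 = max(S_0,...,S_26). Use the reflection principle: for j ≥ 1, #{paths with M_26 ≥ j} = #{S_26 ≥ j} + #{S_26 ≥ j+1}.
By reflection, #{M_26 ≥ 7} = #{S_26 ≥ 7} + #{S_26 ≥ 8} = 5658537 + 5658537 = 11317074.
#{M_26 ≥ 8} = #{S_26 ≥ 8} + #{S_26 ≥ 9} = 5658537 + 2533987 = 8192524.
#{M_26 = 7} = 11317074 - 8192524 = 3124550.
P(M_26 = 7) = 3124550/67108864 = 1562275/33554432

Answer: 1562275/33554432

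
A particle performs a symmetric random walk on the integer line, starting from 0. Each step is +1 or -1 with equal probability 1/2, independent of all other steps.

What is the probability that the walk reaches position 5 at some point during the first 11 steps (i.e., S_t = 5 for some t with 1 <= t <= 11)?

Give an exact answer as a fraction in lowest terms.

Answer: 299/2048

Derivation:
Count via complement. Let g(t,s) = #length-t paths at position s with S_1..S_t all ≠ 5.
g(t,s) = g(t-1,s-1) + g(t-1,s+1) for s ≠ 5; g(t,5) = 0.
t=0: g(0,0)=1
t=1: g(1,-1)=1 g(1,1)=1
t=2: g(2,-2)=1 g(2,0)=2 g(2,2)=1
t=3: g(3,-3)=1 g(3,-1)=3 g(3,1)=3 g(3,3)=1
t=4: g(4,-4)=1 g(4,-2)=4 g(4,0)=6 g(4,2)=4 g(4,4)=1
t=5: g(5,-5)=1 g(5,-3)=5 g(5,-1)=10 g(5,1)=10 g(5,3)=5
t=6: g(6,-6)=1 g(6,-4)=6 g(6,-2)=15 g(6,0)=20 g(6,2)=15 g(6,4)=5
t=7: g(7,-7)=1 g(7,-5)=7 g(7,-3)=21 g(7,-1)=35 g(7,1)=35 g(7,3)=20
t=8: g(8,-8)=1 g(8,-6)=8 g(8,-4)=28 g(8,-2)=56 g(8,0)=70 g(8,2)=55 g(8,4)=20
t=9: g(9,-9)=1 g(9,-7)=9 g(9,-5)=36 g(9,-3)=84 g(9,-1)=126 g(9,1)=125 g(9,3)=75
t=10: g(10,-10)=1 g(10,-8)=10 g(10,-6)=45 g(10,-4)=120 g(10,-2)=210 g(10,0)=251 g(10,2)=200 g(10,4)=75
t=11: g(11,-11)=1 g(11,-9)=11 g(11,-7)=55 g(11,-5)=165 g(11,-3)=330 g(11,-1)=461 g(11,1)=451 g(11,3)=275
Paths never hitting 5: Σ_s g(11,s) = 1749
Paths hitting 5: 2^11 - 1749 = 299
P = 299/2048 = 299/2048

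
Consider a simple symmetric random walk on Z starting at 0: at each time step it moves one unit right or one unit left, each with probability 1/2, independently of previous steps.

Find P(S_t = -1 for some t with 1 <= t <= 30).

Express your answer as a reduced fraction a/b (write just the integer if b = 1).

Count via complement. Let g(t,s) = #length-t paths at position s with S_1..S_t all ≠ -1.
g(t,s) = g(t-1,s-1) + g(t-1,s+1) for s ≠ -1; g(t,-1) = 0.
t=0: g(0,0)=1
t=1: g(1,1)=1
t=2: g(2,0)=1 g(2,2)=1
t=3: g(3,1)=2 g(3,3)=1
t=4: g(4,0)=2 g(4,2)=3 g(4,4)=1
t=5: g(5,1)=5 g(5,3)=4 g(5,5)=1
t=6: g(6,0)=5 g(6,2)=9 g(6,4)=5 g(6,6)=1
t=7: g(7,1)=14 g(7,3)=14 g(7,5)=6 g(7,7)=1
t=8: g(8,0)=14 g(8,2)=28 g(8,4)=20 g(8,6)=7 g(8,8)=1
t=9: g(9,1)=42 g(9,3)=48 g(9,5)=27 g(9,7)=8 g(9,9)=1
t=10: g(10,0)=42 g(10,2)=90 g(10,4)=75 g(10,6)=35 g(10,8)=9 g(10,10)=1
t=11: g(11,1)=132 g(11,3)=165 g(11,5)=110 g(11,7)=44 g(11,9)=10 g(11,11)=1
t=12: g(12,0)=132 g(12,2)=297 g(12,4)=275 g(12,6)=154 g(12,8)=54 g(12,10)=11 g(12,12)=1
t=13: g(13,1)=429 g(13,3)=572 g(13,5)=429 g(13,7)=208 g(13,9)=65 g(13,11)=12 g(13,13)=1
t=14: g(14,0)=429 g(14,2)=1001 g(14,4)=1001 g(14,6)=637 g(14,8)=273 g(14,10)=77 g(14,12)=13 g(14,14)=1
t=15: g(15,1)=1430 g(15,3)=2002 g(15,5)=1638 g(15,7)=910 g(15,9)=350 g(15,11)=90 g(15,13)=14 g(15,15)=1
t=16: g(16,0)=1430 g(16,2)=3432 g(16,4)=3640 g(16,6)=2548 g(16,8)=1260 g(16,10)=440 g(16,12)=104 g(16,14)=15 g(16,16)=1
t=17: g(17,1)=4862 g(17,3)=7072 g(17,5)=6188 g(17,7)=3808 g(17,9)=1700 g(17,11)=544 g(17,13)=119 g(17,15)=16 g(17,17)=1
t=18: g(18,0)=4862 g(18,2)=11934 g(18,4)=13260 g(18,6)=9996 g(18,8)=5508 g(18,10)=2244 g(18,12)=663 g(18,14)=135 g(18,16)=17 g(18,18)=1
t=19: g(19,1)=16796 g(19,3)=25194 g(19,5)=23256 g(19,7)=15504 g(19,9)=7752 g(19,11)=2907 g(19,13)=798 g(19,15)=152 g(19,17)=18 g(19,19)=1
t=20: g(20,0)=16796 g(20,2)=41990 g(20,4)=48450 g(20,6)=38760 g(20,8)=23256 g(20,10)=10659 g(20,12)=3705 g(20,14)=950 g(20,16)=170 g(20,18)=19 g(20,20)=1
t=21: g(21,1)=58786 g(21,3)=90440 g(21,5)=87210 g(21,7)=62016 g(21,9)=33915 g(21,11)=14364 g(21,13)=4655 g(21,15)=1120 g(21,17)=189 g(21,19)=20 g(21,21)=1
t=22: g(22,0)=58786 g(22,2)=149226 g(22,4)=177650 g(22,6)=149226 g(22,8)=95931 g(22,10)=48279 g(22,12)=19019 g(22,14)=5775 g(22,16)=1309 g(22,18)=209 g(22,20)=21 g(22,22)=1
t=23: g(23,1)=208012 g(23,3)=326876 g(23,5)=326876 g(23,7)=245157 g(23,9)=144210 g(23,11)=67298 g(23,13)=24794 g(23,15)=7084 g(23,17)=1518 g(23,19)=230 g(23,21)=22 g(23,23)=1
t=24: g(24,0)=208012 g(24,2)=534888 g(24,4)=653752 g(24,6)=572033 g(24,8)=389367 g(24,10)=211508 g(24,12)=92092 g(24,14)=31878 g(24,16)=8602 g(24,18)=1748 g(24,20)=252 g(24,22)=23 g(24,24)=1
t=25: g(25,1)=742900 g(25,3)=1188640 g(25,5)=1225785 g(25,7)=961400 g(25,9)=600875 g(25,11)=303600 g(25,13)=123970 g(25,15)=40480 g(25,17)=10350 g(25,19)=2000 g(25,21)=275 g(25,23)=24 g(25,25)=1
t=26: g(26,0)=742900 g(26,2)=1931540 g(26,4)=2414425 g(26,6)=2187185 g(26,8)=1562275 g(26,10)=904475 g(26,12)=427570 g(26,14)=164450 g(26,16)=50830 g(26,18)=12350 g(26,20)=2275 g(26,22)=299 g(26,24)=25 g(26,26)=1
t=27: g(27,1)=2674440 g(27,3)=4345965 g(27,5)=4601610 g(27,7)=3749460 g(27,9)=2466750 g(27,11)=1332045 g(27,13)=592020 g(27,15)=215280 g(27,17)=63180 g(27,19)=14625 g(27,21)=2574 g(27,23)=324 g(27,25)=26 g(27,27)=1
t=28: g(28,0)=2674440 g(28,2)=7020405 g(28,4)=8947575 g(28,6)=8351070 g(28,8)=6216210 g(28,10)=3798795 g(28,12)=1924065 g(28,14)=807300 g(28,16)=278460 g(28,18)=77805 g(28,20)=17199 g(28,22)=2898 g(28,24)=350 g(28,26)=27 g(28,28)=1
t=29: g(29,1)=9694845 g(29,3)=15967980 g(29,5)=17298645 g(29,7)=14567280 g(29,9)=10015005 g(29,11)=5722860 g(29,13)=2731365 g(29,15)=1085760 g(29,17)=356265 g(29,19)=95004 g(29,21)=20097 g(29,23)=3248 g(29,25)=377 g(29,27)=28 g(29,29)=1
t=30: g(30,0)=9694845 g(30,2)=25662825 g(30,4)=33266625 g(30,6)=31865925 g(30,8)=24582285 g(30,10)=15737865 g(30,12)=8454225 g(30,14)=3817125 g(30,16)=1442025 g(30,18)=451269 g(30,20)=115101 g(30,22)=23345 g(30,24)=3625 g(30,26)=405 g(30,28)=29 g(30,30)=1
Paths never hitting -1: Σ_s g(30,s) = 155117520
Paths hitting -1: 2^30 - 155117520 = 918624304
P = 918624304/1073741824 = 57414019/67108864

Answer: 57414019/67108864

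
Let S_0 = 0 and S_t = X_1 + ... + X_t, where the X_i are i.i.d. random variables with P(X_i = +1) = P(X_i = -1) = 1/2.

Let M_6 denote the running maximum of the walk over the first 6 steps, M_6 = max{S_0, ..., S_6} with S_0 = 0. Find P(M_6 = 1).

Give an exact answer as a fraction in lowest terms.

Let M_6 = max(S_0,...,S_6). Use the reflection principle: for j ≥ 1, #{paths with M_6 ≥ j} = #{S_6 ≥ j} + #{S_6 ≥ j+1}.
By reflection, #{M_6 ≥ 1} = #{S_6 ≥ 1} + #{S_6 ≥ 2} = 22 + 22 = 44.
#{M_6 ≥ 2} = #{S_6 ≥ 2} + #{S_6 ≥ 3} = 22 + 7 = 29.
#{M_6 = 1} = 44 - 29 = 15.
P(M_6 = 1) = 15/64 = 15/64

Answer: 15/64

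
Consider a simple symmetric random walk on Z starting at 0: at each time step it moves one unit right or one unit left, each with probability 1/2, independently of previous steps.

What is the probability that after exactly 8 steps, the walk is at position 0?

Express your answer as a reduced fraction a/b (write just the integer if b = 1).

To return to 0 after 8 steps: need exactly 4 steps of +1 and 4 of -1.
Favorable paths: C(8,4) = 70
Total paths: 2^8 = 256
P = 70/256 = 35/128

Answer: 35/128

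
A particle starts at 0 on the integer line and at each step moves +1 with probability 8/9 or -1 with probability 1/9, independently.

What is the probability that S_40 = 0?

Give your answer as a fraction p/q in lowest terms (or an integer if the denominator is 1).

To be at 0 after 40 steps: need exactly 20 steps of +1 and 20 of -1.
Number of such sequences: C(40,20) = 137846528820
Each has probability (8/9)^20 · (1/9)^20 = 1152921504606846976/147808829414345923316083210206383297601
P = 137846528820 · 1152921504606846976/147808829414345923316083210206383297601 = 17658469712442832716279316480/16423203268260658146231467800709255289

Answer: 17658469712442832716279316480/16423203268260658146231467800709255289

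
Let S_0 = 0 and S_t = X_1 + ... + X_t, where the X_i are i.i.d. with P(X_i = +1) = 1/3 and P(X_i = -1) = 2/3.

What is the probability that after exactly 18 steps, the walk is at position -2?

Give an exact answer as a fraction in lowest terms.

To reach position -2 after 18 steps: need 8 steps of +1 and 10 steps of -1.
Number of such sequences: C(18,8) = 43758
Each has probability (1/3)^8 · (2/3)^10 = 1024/387420489
P = 43758 · 1024/387420489 = 4978688/43046721

Answer: 4978688/43046721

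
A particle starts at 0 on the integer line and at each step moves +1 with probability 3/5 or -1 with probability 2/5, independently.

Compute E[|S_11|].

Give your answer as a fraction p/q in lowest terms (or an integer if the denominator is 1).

S_11 takes values m ≡ 1 (mod 2) with |m| ≤ 11; P(S_11=m) = C(11,(11+m)/2) · (3/5)^((11+m)/2) · (2/5)^((11-m)/2).
Distribution: P(S=-11)=2048/48828125, P(S=-9)=33792/48828125, P(S=-7)=50688/9765625, P(S=-5)=228096/9765625, P(S=-3)=684288/9765625, P(S=-1)=7185024/48828125, P(S=1)=10777536/48828125, P(S=3)=2309472/9765625, P(S=5)=1732104/9765625, P(S=7)=866052/9765625, P(S=9)=1299078/48828125, P(S=11)=177147/48828125
E[|S_11|] = Σ_m |m|·P(S_11=m) = 31585367/9765625

Answer: 31585367/9765625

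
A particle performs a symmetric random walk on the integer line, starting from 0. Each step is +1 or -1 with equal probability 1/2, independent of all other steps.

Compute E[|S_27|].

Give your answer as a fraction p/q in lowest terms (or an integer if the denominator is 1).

Answer: 35102025/8388608

Derivation:
S_27 takes values m ≡ 1 (mod 2) with |m| ≤ 27; P(S_27=m) = C(27,(27+m)/2)/2^27.
Total paths: 2^27 = 134217728
Distribution: P(S=-27)=1/134217728, P(S=-25)=27/134217728, P(S=-23)=351/134217728, P(S=-21)=2925/134217728, P(S=-19)=17550/134217728, P(S=-17)=80730/134217728, P(S=-15)=296010/134217728, P(S=-13)=888030/134217728, P(S=-11)=2220075/134217728, P(S=-9)=4686825/134217728, P(S=-7)=8436285/134217728, P(S=-5)=13037895/134217728, P(S=-3)=17383860/134217728, P(S=-1)=20058300/134217728, P(S=1)=20058300/134217728, P(S=3)=17383860/134217728, P(S=5)=13037895/134217728, P(S=7)=8436285/134217728, P(S=9)=4686825/134217728, P(S=11)=2220075/134217728, P(S=13)=888030/134217728, P(S=15)=296010/134217728, P(S=17)=80730/134217728, P(S=19)=17550/134217728, P(S=21)=2925/134217728, P(S=23)=351/134217728, P(S=25)=27/134217728, P(S=27)=1/134217728
E[|S_27|] = Σ_m |m|·P(S_27=m) = 561632400/134217728 = 35102025/8388608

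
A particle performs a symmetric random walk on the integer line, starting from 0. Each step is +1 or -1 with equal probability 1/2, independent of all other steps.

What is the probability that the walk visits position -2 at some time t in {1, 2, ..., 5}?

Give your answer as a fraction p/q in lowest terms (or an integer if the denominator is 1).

Count via complement. Let g(t,s) = #length-t paths at position s with S_1..S_t all ≠ -2.
g(t,s) = g(t-1,s-1) + g(t-1,s+1) for s ≠ -2; g(t,-2) = 0.
t=0: g(0,0)=1
t=1: g(1,-1)=1 g(1,1)=1
t=2: g(2,0)=2 g(2,2)=1
t=3: g(3,-1)=2 g(3,1)=3 g(3,3)=1
t=4: g(4,0)=5 g(4,2)=4 g(4,4)=1
t=5: g(5,-1)=5 g(5,1)=9 g(5,3)=5 g(5,5)=1
Paths never hitting -2: Σ_s g(5,s) = 20
Paths hitting -2: 2^5 - 20 = 12
P = 12/32 = 3/8

Answer: 3/8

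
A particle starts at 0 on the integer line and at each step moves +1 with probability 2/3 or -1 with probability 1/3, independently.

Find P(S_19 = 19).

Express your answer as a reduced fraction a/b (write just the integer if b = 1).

Answer: 524288/1162261467

Derivation:
To reach position 19 after 19 steps: need 19 steps of +1 and 0 steps of -1.
Number of such sequences: C(19,19) = 1
Each has probability (2/3)^19 · (1/3)^0 = 524288/1162261467
P = 1 · 524288/1162261467 = 524288/1162261467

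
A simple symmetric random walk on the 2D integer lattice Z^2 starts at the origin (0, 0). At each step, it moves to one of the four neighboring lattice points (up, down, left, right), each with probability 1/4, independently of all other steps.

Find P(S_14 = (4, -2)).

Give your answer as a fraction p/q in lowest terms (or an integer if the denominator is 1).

Answer: 3006003/268435456

Derivation:
Let h be the number of horizontal steps (so 14-h are vertical). To end at (4,-2) need (h+4)/2 right-steps and ((14-h)-2)/2 up-steps.
Sum over h with 4 ≤ h ≤ 12, h ≡ 0 (mod 2), 14-h ≡ 0 (mod 2):
h=4: C(14,4)·C(4,4)·C(10,4) = 1001·1·210 = 210210
h=6: C(14,6)·C(6,5)·C(8,3) = 3003·6·56 = 1009008
h=8: C(14,8)·C(8,6)·C(6,2) = 3003·28·15 = 1261260
h=10: C(14,10)·C(10,7)·C(4,1) = 1001·120·4 = 480480
h=12: C(14,12)·C(12,8)·C(2,0) = 91·495·1 = 45045
Total favorable: 3006003
Total paths: 4^14 = 268435456
P = 3006003/268435456 = 3006003/268435456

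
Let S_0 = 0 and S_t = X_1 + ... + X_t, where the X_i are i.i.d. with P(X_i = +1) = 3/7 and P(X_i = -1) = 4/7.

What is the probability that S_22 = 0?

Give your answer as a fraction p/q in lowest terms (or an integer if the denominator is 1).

Answer: 74877411564453888/558545864083284007

Derivation:
To be at 0 after 22 steps: need exactly 11 steps of +1 and 11 of -1.
Number of such sequences: C(22,11) = 705432
Each has probability (3/7)^11 · (4/7)^11 = 743008370688/3909821048582988049
P = 705432 · 743008370688/3909821048582988049 = 74877411564453888/558545864083284007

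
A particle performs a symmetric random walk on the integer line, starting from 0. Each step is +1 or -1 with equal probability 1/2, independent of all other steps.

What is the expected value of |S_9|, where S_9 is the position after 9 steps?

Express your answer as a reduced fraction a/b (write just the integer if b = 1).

S_9 takes values m ≡ 1 (mod 2) with |m| ≤ 9; P(S_9=m) = C(9,(9+m)/2)/2^9.
Total paths: 2^9 = 512
Distribution: P(S=-9)=1/512, P(S=-7)=9/512, P(S=-5)=36/512, P(S=-3)=84/512, P(S=-1)=126/512, P(S=1)=126/512, P(S=3)=84/512, P(S=5)=36/512, P(S=7)=9/512, P(S=9)=1/512
E[|S_9|] = Σ_m |m|·P(S_9=m) = 1260/512 = 315/128

Answer: 315/128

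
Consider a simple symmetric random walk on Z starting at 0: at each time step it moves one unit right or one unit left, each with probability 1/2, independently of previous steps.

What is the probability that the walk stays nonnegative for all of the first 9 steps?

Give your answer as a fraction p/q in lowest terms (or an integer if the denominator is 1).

Let f(t,s) = #length-t paths at position s with S_1..S_t all ≥ 0.
f(t,s) = f(t-1,s-1) + f(t-1,s+1) for s ≥ 0; f(t,s) = 0 for s < 0.
t=0: f(0,0)=1
t=1: f(1,1)=1
t=2: f(2,0)=1 f(2,2)=1
t=3: f(3,1)=2 f(3,3)=1
t=4: f(4,0)=2 f(4,2)=3 f(4,4)=1
t=5: f(5,1)=5 f(5,3)=4 f(5,5)=1
t=6: f(6,0)=5 f(6,2)=9 f(6,4)=5 f(6,6)=1
t=7: f(7,1)=14 f(7,3)=14 f(7,5)=6 f(7,7)=1
t=8: f(8,0)=14 f(8,2)=28 f(8,4)=20 f(8,6)=7 f(8,8)=1
t=9: f(9,1)=42 f(9,3)=48 f(9,5)=27 f(9,7)=8 f(9,9)=1
Σ_s f(9,s) = 126
P = 126/512 = 63/256

Answer: 63/256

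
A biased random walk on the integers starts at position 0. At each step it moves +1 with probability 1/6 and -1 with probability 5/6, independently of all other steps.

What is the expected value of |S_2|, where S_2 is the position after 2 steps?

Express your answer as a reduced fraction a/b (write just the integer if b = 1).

S_2 takes values m ≡ 0 (mod 2) with |m| ≤ 2; P(S_2=m) = C(2,(2+m)/2) · (1/6)^((2+m)/2) · (5/6)^((2-m)/2).
Distribution: P(S=-2)=25/36, P(S=0)=5/18, P(S=2)=1/36
E[|S_2|] = Σ_m |m|·P(S_2=m) = 13/9

Answer: 13/9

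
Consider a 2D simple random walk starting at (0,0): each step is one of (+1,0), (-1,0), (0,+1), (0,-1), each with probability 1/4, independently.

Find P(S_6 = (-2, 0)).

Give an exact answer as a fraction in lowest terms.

Let h be the number of horizontal steps (so 6-h are vertical). To end at (-2,0) need (h-2)/2 right-steps and ((6-h)+0)/2 up-steps.
Sum over h with 2 ≤ h ≤ 6, h ≡ 0 (mod 2), 6-h ≡ 0 (mod 2):
h=2: C(6,2)·C(2,0)·C(4,2) = 15·1·6 = 90
h=4: C(6,4)·C(4,1)·C(2,1) = 15·4·2 = 120
h=6: C(6,6)·C(6,2)·C(0,0) = 1·15·1 = 15
Total favorable: 225
Total paths: 4^6 = 4096
P = 225/4096 = 225/4096

Answer: 225/4096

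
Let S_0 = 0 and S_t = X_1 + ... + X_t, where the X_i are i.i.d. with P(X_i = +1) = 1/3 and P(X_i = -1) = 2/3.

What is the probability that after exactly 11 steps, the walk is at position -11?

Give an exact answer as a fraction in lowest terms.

Answer: 2048/177147

Derivation:
To reach position -11 after 11 steps: need 0 steps of +1 and 11 steps of -1.
Number of such sequences: C(11,0) = 1
Each has probability (1/3)^0 · (2/3)^11 = 2048/177147
P = 1 · 2048/177147 = 2048/177147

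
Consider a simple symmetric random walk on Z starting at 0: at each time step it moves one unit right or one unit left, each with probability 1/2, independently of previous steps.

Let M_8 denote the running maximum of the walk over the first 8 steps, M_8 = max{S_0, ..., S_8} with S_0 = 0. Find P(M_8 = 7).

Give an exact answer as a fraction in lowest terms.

Let M_8 = max(S_0,...,S_8). Use the reflection principle: for j ≥ 1, #{paths with M_8 ≥ j} = #{S_8 ≥ j} + #{S_8 ≥ j+1}.
By reflection, #{M_8 ≥ 7} = #{S_8 ≥ 7} + #{S_8 ≥ 8} = 1 + 1 = 2.
#{M_8 ≥ 8} = #{S_8 ≥ 8} + #{S_8 ≥ 9} = 1 + 0 = 1.
#{M_8 = 7} = 2 - 1 = 1.
P(M_8 = 7) = 1/256 = 1/256

Answer: 1/256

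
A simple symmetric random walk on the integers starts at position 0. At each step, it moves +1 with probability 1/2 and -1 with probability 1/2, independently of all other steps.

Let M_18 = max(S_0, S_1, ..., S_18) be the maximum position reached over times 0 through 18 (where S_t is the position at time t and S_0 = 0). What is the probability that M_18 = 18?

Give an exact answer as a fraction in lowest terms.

Let M_18 = max(S_0,...,S_18). Use the reflection principle: for j ≥ 1, #{paths with M_18 ≥ j} = #{S_18 ≥ j} + #{S_18 ≥ j+1}.
By reflection, #{M_18 ≥ 18} = #{S_18 ≥ 18} + #{S_18 ≥ 19} = 1 + 0 = 1.
#{M_18 ≥ 19} = #{S_18 ≥ 19} + #{S_18 ≥ 20} = 0 + 0 = 0.
#{M_18 = 18} = 1 - 0 = 1.
P(M_18 = 18) = 1/262144 = 1/262144

Answer: 1/262144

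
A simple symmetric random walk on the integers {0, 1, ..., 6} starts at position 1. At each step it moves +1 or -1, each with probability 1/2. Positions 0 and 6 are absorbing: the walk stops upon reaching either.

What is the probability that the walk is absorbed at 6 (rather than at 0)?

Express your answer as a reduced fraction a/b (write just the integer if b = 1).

Answer: 1/6

Derivation:
Symmetric walk (p = 1/2): the harmonic-function argument gives P(hit 6 before 0 | start at 1) = a/N.
P = 1/6 = 1/6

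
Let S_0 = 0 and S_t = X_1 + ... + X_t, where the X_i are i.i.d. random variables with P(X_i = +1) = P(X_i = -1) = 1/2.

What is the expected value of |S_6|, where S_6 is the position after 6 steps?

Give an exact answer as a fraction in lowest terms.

S_6 takes values m ≡ 0 (mod 2) with |m| ≤ 6; P(S_6=m) = C(6,(6+m)/2)/2^6.
Total paths: 2^6 = 64
Distribution: P(S=-6)=1/64, P(S=-4)=6/64, P(S=-2)=15/64, P(S=0)=20/64, P(S=2)=15/64, P(S=4)=6/64, P(S=6)=1/64
E[|S_6|] = Σ_m |m|·P(S_6=m) = 120/64 = 15/8

Answer: 15/8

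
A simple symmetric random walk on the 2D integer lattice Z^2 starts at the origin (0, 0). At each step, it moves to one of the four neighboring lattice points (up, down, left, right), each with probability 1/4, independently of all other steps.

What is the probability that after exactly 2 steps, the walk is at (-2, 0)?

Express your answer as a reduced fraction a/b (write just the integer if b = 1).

Answer: 1/16

Derivation:
Let h be the number of horizontal steps (so 2-h are vertical). To end at (-2,0) need (h-2)/2 right-steps and ((2-h)+0)/2 up-steps.
Sum over h with 2 ≤ h ≤ 2, h ≡ 0 (mod 2), 2-h ≡ 0 (mod 2):
h=2: C(2,2)·C(2,0)·C(0,0) = 1·1·1 = 1
Total favorable: 1
Total paths: 4^2 = 16
P = 1/16 = 1/16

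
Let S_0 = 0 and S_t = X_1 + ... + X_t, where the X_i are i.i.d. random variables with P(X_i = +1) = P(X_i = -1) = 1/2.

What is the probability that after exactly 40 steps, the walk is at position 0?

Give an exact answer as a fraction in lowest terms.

To return to 0 after 40 steps: need exactly 20 steps of +1 and 20 of -1.
Favorable paths: C(40,20) = 137846528820
Total paths: 2^40 = 1099511627776
P = 137846528820/1099511627776 = 34461632205/274877906944

Answer: 34461632205/274877906944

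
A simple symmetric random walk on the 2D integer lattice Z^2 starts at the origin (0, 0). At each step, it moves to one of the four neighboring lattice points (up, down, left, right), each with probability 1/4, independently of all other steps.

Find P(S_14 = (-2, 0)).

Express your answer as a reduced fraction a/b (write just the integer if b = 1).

Answer: 9018009/268435456

Derivation:
Let h be the number of horizontal steps (so 14-h are vertical). To end at (-2,0) need (h-2)/2 right-steps and ((14-h)+0)/2 up-steps.
Sum over h with 2 ≤ h ≤ 14, h ≡ 0 (mod 2), 14-h ≡ 0 (mod 2):
h=2: C(14,2)·C(2,0)·C(12,6) = 91·1·924 = 84084
h=4: C(14,4)·C(4,1)·C(10,5) = 1001·4·252 = 1009008
h=6: C(14,6)·C(6,2)·C(8,4) = 3003·15·70 = 3153150
h=8: C(14,8)·C(8,3)·C(6,3) = 3003·56·20 = 3363360
h=10: C(14,10)·C(10,4)·C(4,2) = 1001·210·6 = 1261260
h=12: C(14,12)·C(12,5)·C(2,1) = 91·792·2 = 144144
h=14: C(14,14)·C(14,6)·C(0,0) = 1·3003·1 = 3003
Total favorable: 9018009
Total paths: 4^14 = 268435456
P = 9018009/268435456 = 9018009/268435456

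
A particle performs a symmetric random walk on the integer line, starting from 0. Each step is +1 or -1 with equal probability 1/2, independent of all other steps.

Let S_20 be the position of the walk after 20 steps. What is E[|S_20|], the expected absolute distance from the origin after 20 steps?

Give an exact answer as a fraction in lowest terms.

S_20 takes values m ≡ 0 (mod 2) with |m| ≤ 20; P(S_20=m) = C(20,(20+m)/2)/2^20.
Total paths: 2^20 = 1048576
Distribution: P(S=-20)=1/1048576, P(S=-18)=20/1048576, P(S=-16)=190/1048576, P(S=-14)=1140/1048576, P(S=-12)=4845/1048576, P(S=-10)=15504/1048576, P(S=-8)=38760/1048576, P(S=-6)=77520/1048576, P(S=-4)=125970/1048576, P(S=-2)=167960/1048576, P(S=0)=184756/1048576, P(S=2)=167960/1048576, P(S=4)=125970/1048576, P(S=6)=77520/1048576, P(S=8)=38760/1048576, P(S=10)=15504/1048576, P(S=12)=4845/1048576, P(S=14)=1140/1048576, P(S=16)=190/1048576, P(S=18)=20/1048576, P(S=20)=1/1048576
E[|S_20|] = Σ_m |m|·P(S_20=m) = 3695120/1048576 = 230945/65536

Answer: 230945/65536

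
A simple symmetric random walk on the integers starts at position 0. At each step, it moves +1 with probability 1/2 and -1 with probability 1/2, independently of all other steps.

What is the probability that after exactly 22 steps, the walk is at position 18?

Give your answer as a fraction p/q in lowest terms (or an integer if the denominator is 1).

To reach position 18 after 22 steps: need 20 steps of +1 and 2 of -1.
Favorable paths: C(22,20) = 231
Total paths: 2^22 = 4194304
P = 231/4194304 = 231/4194304

Answer: 231/4194304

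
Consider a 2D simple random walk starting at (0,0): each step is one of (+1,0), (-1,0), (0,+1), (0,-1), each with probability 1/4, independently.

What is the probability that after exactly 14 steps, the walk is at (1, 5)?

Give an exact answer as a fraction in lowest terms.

Let h be the number of horizontal steps (so 14-h are vertical). To end at (1,5) need (h+1)/2 right-steps and ((14-h)+5)/2 up-steps.
Sum over h with 1 ≤ h ≤ 9, h ≡ 1 (mod 2), 14-h ≡ 1 (mod 2):
h=1: C(14,1)·C(1,1)·C(13,9) = 14·1·715 = 10010
h=3: C(14,3)·C(3,2)·C(11,8) = 364·3·165 = 180180
h=5: C(14,5)·C(5,3)·C(9,7) = 2002·10·36 = 720720
h=7: C(14,7)·C(7,4)·C(7,6) = 3432·35·7 = 840840
h=9: C(14,9)·C(9,5)·C(5,5) = 2002·126·1 = 252252
Total favorable: 2004002
Total paths: 4^14 = 268435456
P = 2004002/268435456 = 1002001/134217728

Answer: 1002001/134217728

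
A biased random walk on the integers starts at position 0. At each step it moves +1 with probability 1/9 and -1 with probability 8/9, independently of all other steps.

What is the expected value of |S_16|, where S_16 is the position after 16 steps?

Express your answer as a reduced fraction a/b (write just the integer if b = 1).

S_16 takes values m ≡ 0 (mod 2) with |m| ≤ 16; P(S_16=m) = C(16,(16+m)/2) · (1/9)^((16+m)/2) · (8/9)^((16-m)/2).
Distribution: P(S=-16)=281474976710656/1853020188851841, P(S=-14)=562949953421312/1853020188851841, P(S=-12)=175921860444160/617673396283947, P(S=-10)=307863255777280/1853020188851841, P(S=-8)=125069447659520/1853020188851841, P(S=-6)=12506944765952/617673396283947, P(S=-4)=8598524526592/1853020188851841, P(S=-2)=1535450808320/1853020188851841, P(S=0)=23991418880/205891132094649, P(S=2)=23991418880/1853020188851841, P(S=4)=2099249152/1853020188851841, P(S=6)=47710208/617673396283947, P(S=8)=7454720/1853020188851841, P(S=10)=286720/1853020188851841, P(S=12)=2560/617673396283947, P(S=14)=128/1853020188851841, P(S=16)=1/1853020188851841
E[|S_16|] = Σ_m |m|·P(S_16=m) = 7686640465678256/617673396283947

Answer: 7686640465678256/617673396283947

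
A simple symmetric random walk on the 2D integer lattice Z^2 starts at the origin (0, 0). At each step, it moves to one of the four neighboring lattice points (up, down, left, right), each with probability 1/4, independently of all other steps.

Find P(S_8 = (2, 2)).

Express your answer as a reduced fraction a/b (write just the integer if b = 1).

Let h be the number of horizontal steps (so 8-h are vertical). To end at (2,2) need (h+2)/2 right-steps and ((8-h)+2)/2 up-steps.
Sum over h with 2 ≤ h ≤ 6, h ≡ 0 (mod 2), 8-h ≡ 0 (mod 2):
h=2: C(8,2)·C(2,2)·C(6,4) = 28·1·15 = 420
h=4: C(8,4)·C(4,3)·C(4,3) = 70·4·4 = 1120
h=6: C(8,6)·C(6,4)·C(2,2) = 28·15·1 = 420
Total favorable: 1960
Total paths: 4^8 = 65536
P = 1960/65536 = 245/8192

Answer: 245/8192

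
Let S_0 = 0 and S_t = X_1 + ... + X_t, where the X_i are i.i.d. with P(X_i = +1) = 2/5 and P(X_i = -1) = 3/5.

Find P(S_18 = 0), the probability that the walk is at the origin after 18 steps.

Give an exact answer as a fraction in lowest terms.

Answer: 97995515904/762939453125

Derivation:
To be at 0 after 18 steps: need exactly 9 steps of +1 and 9 of -1.
Number of such sequences: C(18,9) = 48620
Each has probability (2/5)^9 · (3/5)^9 = 10077696/3814697265625
P = 48620 · 10077696/3814697265625 = 97995515904/762939453125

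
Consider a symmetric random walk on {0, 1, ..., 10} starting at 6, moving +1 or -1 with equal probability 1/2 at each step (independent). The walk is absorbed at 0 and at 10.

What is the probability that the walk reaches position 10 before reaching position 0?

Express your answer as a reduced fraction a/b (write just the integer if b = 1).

Symmetric walk (p = 1/2): the harmonic-function argument gives P(hit 10 before 0 | start at 6) = a/N.
P = 6/10 = 3/5

Answer: 3/5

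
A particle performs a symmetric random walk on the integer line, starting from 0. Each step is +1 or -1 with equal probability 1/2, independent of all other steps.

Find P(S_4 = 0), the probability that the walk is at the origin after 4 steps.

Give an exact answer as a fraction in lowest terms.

To return to 0 after 4 steps: need exactly 2 steps of +1 and 2 of -1.
Favorable paths: C(4,2) = 6
Total paths: 2^4 = 16
P = 6/16 = 3/8

Answer: 3/8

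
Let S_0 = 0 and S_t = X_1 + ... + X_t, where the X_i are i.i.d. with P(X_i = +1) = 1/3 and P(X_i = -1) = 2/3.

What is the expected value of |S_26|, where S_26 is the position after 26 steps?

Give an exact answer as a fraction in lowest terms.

Answer: 22415696964466/2541865828329

Derivation:
S_26 takes values m ≡ 0 (mod 2) with |m| ≤ 26; P(S_26=m) = C(26,(26+m)/2) · (1/3)^((26+m)/2) · (2/3)^((26-m)/2).
Distribution: P(S=-26)=67108864/2541865828329, P(S=-24)=872415232/2541865828329, P(S=-22)=5452595200/2541865828329, P(S=-20)=21810380800/2541865828329, P(S=-18)=62704844800/2541865828329, P(S=-16)=137950658560/2541865828329, P(S=-14)=241413652480/2541865828329, P(S=-12)=344876646400/2541865828329, P(S=-10)=409541017600/2541865828329, P(S=-8)=409541017600/2541865828329, P(S=-6)=348109864960/2541865828329, P(S=-4)=253170810880/2541865828329, P(S=-2)=158231756800/2541865828329, P(S=0)=85201715200/2541865828329, P(S=2)=39557939200/2541865828329, P(S=4)=15823175680/2541865828329, P(S=6)=5439216640/2541865828329, P(S=8)=1599769600/2541865828329, P(S=10)=399942400/2541865828329, P(S=12)=84198400/2541865828329, P(S=14)=14734720/2541865828329, P(S=16)=2104960/2541865828329, P(S=18)=239200/2541865828329, P(S=20)=20800/2541865828329, P(S=22)=1300/2541865828329, P(S=24)=52/2541865828329, P(S=26)=1/2541865828329
E[|S_26|] = Σ_m |m|·P(S_26=m) = 22415696964466/2541865828329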